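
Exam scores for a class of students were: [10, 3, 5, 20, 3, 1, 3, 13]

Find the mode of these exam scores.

3

Step 1: Count the frequency of each value:
  1: appears 1 time(s)
  3: appears 3 time(s)
  5: appears 1 time(s)
  10: appears 1 time(s)
  13: appears 1 time(s)
  20: appears 1 time(s)
Step 2: The value 3 appears most frequently (3 times).
Step 3: Mode = 3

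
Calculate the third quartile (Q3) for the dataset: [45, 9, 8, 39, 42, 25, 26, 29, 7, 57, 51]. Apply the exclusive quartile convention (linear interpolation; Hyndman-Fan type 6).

45

Step 1: Sort the data: [7, 8, 9, 25, 26, 29, 39, 42, 45, 51, 57]
Step 2: n = 11
Step 3: Using the exclusive quartile method:
  Q1 = 9
  Q2 (median) = 29
  Q3 = 45
  IQR = Q3 - Q1 = 45 - 9 = 36
Step 4: Q3 = 45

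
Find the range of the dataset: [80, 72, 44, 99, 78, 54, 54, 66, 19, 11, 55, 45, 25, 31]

88

Step 1: Identify the maximum value: max = 99
Step 2: Identify the minimum value: min = 11
Step 3: Range = max - min = 99 - 11 = 88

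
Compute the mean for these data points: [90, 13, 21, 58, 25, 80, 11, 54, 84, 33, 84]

50.2727

Step 1: Sum all values: 90 + 13 + 21 + 58 + 25 + 80 + 11 + 54 + 84 + 33 + 84 = 553
Step 2: Count the number of values: n = 11
Step 3: Mean = sum / n = 553 / 11 = 50.2727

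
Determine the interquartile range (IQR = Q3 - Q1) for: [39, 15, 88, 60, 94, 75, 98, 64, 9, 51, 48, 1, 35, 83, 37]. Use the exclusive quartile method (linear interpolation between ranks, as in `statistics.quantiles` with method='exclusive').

48

Step 1: Sort the data: [1, 9, 15, 35, 37, 39, 48, 51, 60, 64, 75, 83, 88, 94, 98]
Step 2: n = 15
Step 3: Using the exclusive quartile method:
  Q1 = 35
  Q2 (median) = 51
  Q3 = 83
  IQR = Q3 - Q1 = 83 - 35 = 48
Step 4: IQR = 48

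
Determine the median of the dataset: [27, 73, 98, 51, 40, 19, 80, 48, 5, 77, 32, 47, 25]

47

Step 1: Sort the data in ascending order: [5, 19, 25, 27, 32, 40, 47, 48, 51, 73, 77, 80, 98]
Step 2: The number of values is n = 13.
Step 3: Since n is odd, the median is the middle value at position 7: 47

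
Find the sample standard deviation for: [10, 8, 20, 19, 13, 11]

4.9295

Step 1: Compute the mean: 13.5
Step 2: Sum of squared deviations from the mean: 121.5
Step 3: Sample variance = 121.5 / 5 = 24.3
Step 4: Standard deviation = sqrt(24.3) = 4.9295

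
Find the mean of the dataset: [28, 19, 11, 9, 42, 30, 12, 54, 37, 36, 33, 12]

26.9167

Step 1: Sum all values: 28 + 19 + 11 + 9 + 42 + 30 + 12 + 54 + 37 + 36 + 33 + 12 = 323
Step 2: Count the number of values: n = 12
Step 3: Mean = sum / n = 323 / 12 = 26.9167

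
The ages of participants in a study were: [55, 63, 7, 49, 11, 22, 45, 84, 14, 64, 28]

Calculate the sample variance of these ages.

644.5636

Step 1: Compute the mean: (55 + 63 + 7 + 49 + 11 + 22 + 45 + 84 + 14 + 64 + 28) / 11 = 40.1818
Step 2: Compute squared deviations from the mean:
  (55 - 40.1818)^2 = 219.5785
  (63 - 40.1818)^2 = 520.6694
  (7 - 40.1818)^2 = 1101.0331
  (49 - 40.1818)^2 = 77.7603
  (11 - 40.1818)^2 = 851.5785
  (22 - 40.1818)^2 = 330.5785
  (45 - 40.1818)^2 = 23.2149
  (84 - 40.1818)^2 = 1920.0331
  (14 - 40.1818)^2 = 685.4876
  (64 - 40.1818)^2 = 567.3058
  (28 - 40.1818)^2 = 148.3967
Step 3: Sum of squared deviations = 6445.6364
Step 4: Sample variance = 6445.6364 / 10 = 644.5636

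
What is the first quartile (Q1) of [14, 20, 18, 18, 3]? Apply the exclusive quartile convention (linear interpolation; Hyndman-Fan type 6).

8.5

Step 1: Sort the data: [3, 14, 18, 18, 20]
Step 2: n = 5
Step 3: Using the exclusive quartile method:
  Q1 = 8.5
  Q2 (median) = 18
  Q3 = 19
  IQR = Q3 - Q1 = 19 - 8.5 = 10.5
Step 4: Q1 = 8.5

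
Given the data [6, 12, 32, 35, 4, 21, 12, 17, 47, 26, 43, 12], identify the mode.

12

Step 1: Count the frequency of each value:
  4: appears 1 time(s)
  6: appears 1 time(s)
  12: appears 3 time(s)
  17: appears 1 time(s)
  21: appears 1 time(s)
  26: appears 1 time(s)
  32: appears 1 time(s)
  35: appears 1 time(s)
  43: appears 1 time(s)
  47: appears 1 time(s)
Step 2: The value 12 appears most frequently (3 times).
Step 3: Mode = 12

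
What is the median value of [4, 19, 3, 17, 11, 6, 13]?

11

Step 1: Sort the data in ascending order: [3, 4, 6, 11, 13, 17, 19]
Step 2: The number of values is n = 7.
Step 3: Since n is odd, the median is the middle value at position 4: 11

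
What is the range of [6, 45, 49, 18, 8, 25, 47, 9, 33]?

43

Step 1: Identify the maximum value: max = 49
Step 2: Identify the minimum value: min = 6
Step 3: Range = max - min = 49 - 6 = 43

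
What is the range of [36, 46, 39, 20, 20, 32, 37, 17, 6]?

40

Step 1: Identify the maximum value: max = 46
Step 2: Identify the minimum value: min = 6
Step 3: Range = max - min = 46 - 6 = 40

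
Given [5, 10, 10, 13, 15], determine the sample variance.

14.3

Step 1: Compute the mean: (5 + 10 + 10 + 13 + 15) / 5 = 10.6
Step 2: Compute squared deviations from the mean:
  (5 - 10.6)^2 = 31.36
  (10 - 10.6)^2 = 0.36
  (10 - 10.6)^2 = 0.36
  (13 - 10.6)^2 = 5.76
  (15 - 10.6)^2 = 19.36
Step 3: Sum of squared deviations = 57.2
Step 4: Sample variance = 57.2 / 4 = 14.3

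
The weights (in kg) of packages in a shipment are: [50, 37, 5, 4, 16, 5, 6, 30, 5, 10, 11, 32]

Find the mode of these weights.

5

Step 1: Count the frequency of each value:
  4: appears 1 time(s)
  5: appears 3 time(s)
  6: appears 1 time(s)
  10: appears 1 time(s)
  11: appears 1 time(s)
  16: appears 1 time(s)
  30: appears 1 time(s)
  32: appears 1 time(s)
  37: appears 1 time(s)
  50: appears 1 time(s)
Step 2: The value 5 appears most frequently (3 times).
Step 3: Mode = 5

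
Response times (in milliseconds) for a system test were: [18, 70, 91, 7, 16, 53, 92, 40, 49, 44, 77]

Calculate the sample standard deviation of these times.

29.5712

Step 1: Compute the mean: 50.6364
Step 2: Sum of squared deviations from the mean: 8744.5455
Step 3: Sample variance = 8744.5455 / 10 = 874.4545
Step 4: Standard deviation = sqrt(874.4545) = 29.5712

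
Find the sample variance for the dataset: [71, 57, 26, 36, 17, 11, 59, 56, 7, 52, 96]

760.8545

Step 1: Compute the mean: (71 + 57 + 26 + 36 + 17 + 11 + 59 + 56 + 7 + 52 + 96) / 11 = 44.3636
Step 2: Compute squared deviations from the mean:
  (71 - 44.3636)^2 = 709.4959
  (57 - 44.3636)^2 = 159.6777
  (26 - 44.3636)^2 = 337.2231
  (36 - 44.3636)^2 = 69.9504
  (17 - 44.3636)^2 = 748.7686
  (11 - 44.3636)^2 = 1113.1322
  (59 - 44.3636)^2 = 214.2231
  (56 - 44.3636)^2 = 135.405
  (7 - 44.3636)^2 = 1396.0413
  (52 - 44.3636)^2 = 58.314
  (96 - 44.3636)^2 = 2666.314
Step 3: Sum of squared deviations = 7608.5455
Step 4: Sample variance = 7608.5455 / 10 = 760.8545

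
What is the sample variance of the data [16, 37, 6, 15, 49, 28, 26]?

211.9048

Step 1: Compute the mean: (16 + 37 + 6 + 15 + 49 + 28 + 26) / 7 = 25.2857
Step 2: Compute squared deviations from the mean:
  (16 - 25.2857)^2 = 86.2245
  (37 - 25.2857)^2 = 137.2245
  (6 - 25.2857)^2 = 371.9388
  (15 - 25.2857)^2 = 105.7959
  (49 - 25.2857)^2 = 562.3673
  (28 - 25.2857)^2 = 7.3673
  (26 - 25.2857)^2 = 0.5102
Step 3: Sum of squared deviations = 1271.4286
Step 4: Sample variance = 1271.4286 / 6 = 211.9048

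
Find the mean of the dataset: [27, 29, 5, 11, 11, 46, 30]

22.7143

Step 1: Sum all values: 27 + 29 + 5 + 11 + 11 + 46 + 30 = 159
Step 2: Count the number of values: n = 7
Step 3: Mean = sum / n = 159 / 7 = 22.7143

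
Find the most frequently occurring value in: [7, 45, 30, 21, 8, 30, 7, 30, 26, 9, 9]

30

Step 1: Count the frequency of each value:
  7: appears 2 time(s)
  8: appears 1 time(s)
  9: appears 2 time(s)
  21: appears 1 time(s)
  26: appears 1 time(s)
  30: appears 3 time(s)
  45: appears 1 time(s)
Step 2: The value 30 appears most frequently (3 times).
Step 3: Mode = 30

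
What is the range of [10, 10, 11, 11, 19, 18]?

9

Step 1: Identify the maximum value: max = 19
Step 2: Identify the minimum value: min = 10
Step 3: Range = max - min = 19 - 10 = 9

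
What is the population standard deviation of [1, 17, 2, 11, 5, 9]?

5.5302

Step 1: Compute the mean: 7.5
Step 2: Sum of squared deviations from the mean: 183.5
Step 3: Population variance = 183.5 / 6 = 30.5833
Step 4: Standard deviation = sqrt(30.5833) = 5.5302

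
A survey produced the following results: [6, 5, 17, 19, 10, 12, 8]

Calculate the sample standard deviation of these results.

5.3541

Step 1: Compute the mean: 11
Step 2: Sum of squared deviations from the mean: 172
Step 3: Sample variance = 172 / 6 = 28.6667
Step 4: Standard deviation = sqrt(28.6667) = 5.3541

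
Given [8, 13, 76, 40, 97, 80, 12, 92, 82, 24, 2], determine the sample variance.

1417.7636

Step 1: Compute the mean: (8 + 13 + 76 + 40 + 97 + 80 + 12 + 92 + 82 + 24 + 2) / 11 = 47.8182
Step 2: Compute squared deviations from the mean:
  (8 - 47.8182)^2 = 1585.4876
  (13 - 47.8182)^2 = 1212.3058
  (76 - 47.8182)^2 = 794.2149
  (40 - 47.8182)^2 = 61.124
  (97 - 47.8182)^2 = 2418.8512
  (80 - 47.8182)^2 = 1035.6694
  (12 - 47.8182)^2 = 1282.9421
  (92 - 47.8182)^2 = 1952.0331
  (82 - 47.8182)^2 = 1168.3967
  (24 - 47.8182)^2 = 567.3058
  (2 - 47.8182)^2 = 2099.3058
Step 3: Sum of squared deviations = 14177.6364
Step 4: Sample variance = 14177.6364 / 10 = 1417.7636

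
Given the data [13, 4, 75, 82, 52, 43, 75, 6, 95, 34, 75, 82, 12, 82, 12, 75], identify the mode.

75

Step 1: Count the frequency of each value:
  4: appears 1 time(s)
  6: appears 1 time(s)
  12: appears 2 time(s)
  13: appears 1 time(s)
  34: appears 1 time(s)
  43: appears 1 time(s)
  52: appears 1 time(s)
  75: appears 4 time(s)
  82: appears 3 time(s)
  95: appears 1 time(s)
Step 2: The value 75 appears most frequently (4 times).
Step 3: Mode = 75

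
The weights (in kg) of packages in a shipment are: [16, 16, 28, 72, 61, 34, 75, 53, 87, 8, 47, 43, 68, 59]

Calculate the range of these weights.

79

Step 1: Identify the maximum value: max = 87
Step 2: Identify the minimum value: min = 8
Step 3: Range = max - min = 87 - 8 = 79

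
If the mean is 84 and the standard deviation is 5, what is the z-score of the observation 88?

0.8

Step 1: Recall the z-score formula: z = (x - mu) / sigma
Step 2: Substitute values: z = (88 - 84) / 5
Step 3: z = 4 / 5 = 0.8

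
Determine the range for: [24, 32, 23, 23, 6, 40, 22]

34

Step 1: Identify the maximum value: max = 40
Step 2: Identify the minimum value: min = 6
Step 3: Range = max - min = 40 - 6 = 34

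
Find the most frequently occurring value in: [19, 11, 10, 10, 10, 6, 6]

10

Step 1: Count the frequency of each value:
  6: appears 2 time(s)
  10: appears 3 time(s)
  11: appears 1 time(s)
  19: appears 1 time(s)
Step 2: The value 10 appears most frequently (3 times).
Step 3: Mode = 10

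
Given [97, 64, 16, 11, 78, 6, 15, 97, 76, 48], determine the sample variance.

1323.2889

Step 1: Compute the mean: (97 + 64 + 16 + 11 + 78 + 6 + 15 + 97 + 76 + 48) / 10 = 50.8
Step 2: Compute squared deviations from the mean:
  (97 - 50.8)^2 = 2134.44
  (64 - 50.8)^2 = 174.24
  (16 - 50.8)^2 = 1211.04
  (11 - 50.8)^2 = 1584.04
  (78 - 50.8)^2 = 739.84
  (6 - 50.8)^2 = 2007.04
  (15 - 50.8)^2 = 1281.64
  (97 - 50.8)^2 = 2134.44
  (76 - 50.8)^2 = 635.04
  (48 - 50.8)^2 = 7.84
Step 3: Sum of squared deviations = 11909.6
Step 4: Sample variance = 11909.6 / 9 = 1323.2889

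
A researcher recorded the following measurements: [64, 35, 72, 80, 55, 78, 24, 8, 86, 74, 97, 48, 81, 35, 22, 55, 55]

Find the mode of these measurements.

55

Step 1: Count the frequency of each value:
  8: appears 1 time(s)
  22: appears 1 time(s)
  24: appears 1 time(s)
  35: appears 2 time(s)
  48: appears 1 time(s)
  55: appears 3 time(s)
  64: appears 1 time(s)
  72: appears 1 time(s)
  74: appears 1 time(s)
  78: appears 1 time(s)
  80: appears 1 time(s)
  81: appears 1 time(s)
  86: appears 1 time(s)
  97: appears 1 time(s)
Step 2: The value 55 appears most frequently (3 times).
Step 3: Mode = 55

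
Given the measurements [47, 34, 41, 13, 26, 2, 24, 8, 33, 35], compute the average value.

26.3

Step 1: Sum all values: 47 + 34 + 41 + 13 + 26 + 2 + 24 + 8 + 33 + 35 = 263
Step 2: Count the number of values: n = 10
Step 3: Mean = sum / n = 263 / 10 = 26.3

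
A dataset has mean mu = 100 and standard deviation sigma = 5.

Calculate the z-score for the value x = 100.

0

Step 1: Recall the z-score formula: z = (x - mu) / sigma
Step 2: Substitute values: z = (100 - 100) / 5
Step 3: z = 0 / 5 = 0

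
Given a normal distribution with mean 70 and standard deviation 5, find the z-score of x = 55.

-3

Step 1: Recall the z-score formula: z = (x - mu) / sigma
Step 2: Substitute values: z = (55 - 70) / 5
Step 3: z = -15 / 5 = -3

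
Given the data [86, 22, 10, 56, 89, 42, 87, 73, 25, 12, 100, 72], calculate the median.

64

Step 1: Sort the data in ascending order: [10, 12, 22, 25, 42, 56, 72, 73, 86, 87, 89, 100]
Step 2: The number of values is n = 12.
Step 3: Since n is even, the median is the average of positions 6 and 7:
  Median = (56 + 72) / 2 = 64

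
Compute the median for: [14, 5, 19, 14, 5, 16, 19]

14

Step 1: Sort the data in ascending order: [5, 5, 14, 14, 16, 19, 19]
Step 2: The number of values is n = 7.
Step 3: Since n is odd, the median is the middle value at position 4: 14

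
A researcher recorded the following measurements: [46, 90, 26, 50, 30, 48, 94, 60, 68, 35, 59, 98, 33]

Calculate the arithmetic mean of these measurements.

56.6923

Step 1: Sum all values: 46 + 90 + 26 + 50 + 30 + 48 + 94 + 60 + 68 + 35 + 59 + 98 + 33 = 737
Step 2: Count the number of values: n = 13
Step 3: Mean = sum / n = 737 / 13 = 56.6923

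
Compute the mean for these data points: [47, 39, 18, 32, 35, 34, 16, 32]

31.625

Step 1: Sum all values: 47 + 39 + 18 + 32 + 35 + 34 + 16 + 32 = 253
Step 2: Count the number of values: n = 8
Step 3: Mean = sum / n = 253 / 8 = 31.625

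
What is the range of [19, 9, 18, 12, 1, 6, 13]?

18

Step 1: Identify the maximum value: max = 19
Step 2: Identify the minimum value: min = 1
Step 3: Range = max - min = 19 - 1 = 18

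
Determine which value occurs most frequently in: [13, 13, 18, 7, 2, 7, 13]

13

Step 1: Count the frequency of each value:
  2: appears 1 time(s)
  7: appears 2 time(s)
  13: appears 3 time(s)
  18: appears 1 time(s)
Step 2: The value 13 appears most frequently (3 times).
Step 3: Mode = 13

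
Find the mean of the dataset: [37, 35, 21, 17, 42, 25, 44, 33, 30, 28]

31.2

Step 1: Sum all values: 37 + 35 + 21 + 17 + 42 + 25 + 44 + 33 + 30 + 28 = 312
Step 2: Count the number of values: n = 10
Step 3: Mean = sum / n = 312 / 10 = 31.2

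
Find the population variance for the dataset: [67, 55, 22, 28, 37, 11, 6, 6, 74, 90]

823.84

Step 1: Compute the mean: (67 + 55 + 22 + 28 + 37 + 11 + 6 + 6 + 74 + 90) / 10 = 39.6
Step 2: Compute squared deviations from the mean:
  (67 - 39.6)^2 = 750.76
  (55 - 39.6)^2 = 237.16
  (22 - 39.6)^2 = 309.76
  (28 - 39.6)^2 = 134.56
  (37 - 39.6)^2 = 6.76
  (11 - 39.6)^2 = 817.96
  (6 - 39.6)^2 = 1128.96
  (6 - 39.6)^2 = 1128.96
  (74 - 39.6)^2 = 1183.36
  (90 - 39.6)^2 = 2540.16
Step 3: Sum of squared deviations = 8238.4
Step 4: Population variance = 8238.4 / 10 = 823.84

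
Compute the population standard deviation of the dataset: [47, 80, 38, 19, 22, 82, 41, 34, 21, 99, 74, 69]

26.2705

Step 1: Compute the mean: 52.1667
Step 2: Sum of squared deviations from the mean: 8281.6667
Step 3: Population variance = 8281.6667 / 12 = 690.1389
Step 4: Standard deviation = sqrt(690.1389) = 26.2705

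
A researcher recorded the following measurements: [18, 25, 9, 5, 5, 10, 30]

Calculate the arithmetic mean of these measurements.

14.5714

Step 1: Sum all values: 18 + 25 + 9 + 5 + 5 + 10 + 30 = 102
Step 2: Count the number of values: n = 7
Step 3: Mean = sum / n = 102 / 7 = 14.5714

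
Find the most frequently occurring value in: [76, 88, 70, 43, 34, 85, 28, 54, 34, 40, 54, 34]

34

Step 1: Count the frequency of each value:
  28: appears 1 time(s)
  34: appears 3 time(s)
  40: appears 1 time(s)
  43: appears 1 time(s)
  54: appears 2 time(s)
  70: appears 1 time(s)
  76: appears 1 time(s)
  85: appears 1 time(s)
  88: appears 1 time(s)
Step 2: The value 34 appears most frequently (3 times).
Step 3: Mode = 34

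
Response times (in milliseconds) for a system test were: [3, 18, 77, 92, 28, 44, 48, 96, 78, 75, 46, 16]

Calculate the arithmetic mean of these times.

51.75

Step 1: Sum all values: 3 + 18 + 77 + 92 + 28 + 44 + 48 + 96 + 78 + 75 + 46 + 16 = 621
Step 2: Count the number of values: n = 12
Step 3: Mean = sum / n = 621 / 12 = 51.75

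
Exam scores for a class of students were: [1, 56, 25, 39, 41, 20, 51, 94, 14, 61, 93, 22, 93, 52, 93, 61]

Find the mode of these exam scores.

93

Step 1: Count the frequency of each value:
  1: appears 1 time(s)
  14: appears 1 time(s)
  20: appears 1 time(s)
  22: appears 1 time(s)
  25: appears 1 time(s)
  39: appears 1 time(s)
  41: appears 1 time(s)
  51: appears 1 time(s)
  52: appears 1 time(s)
  56: appears 1 time(s)
  61: appears 2 time(s)
  93: appears 3 time(s)
  94: appears 1 time(s)
Step 2: The value 93 appears most frequently (3 times).
Step 3: Mode = 93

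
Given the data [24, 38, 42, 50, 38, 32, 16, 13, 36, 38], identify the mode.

38

Step 1: Count the frequency of each value:
  13: appears 1 time(s)
  16: appears 1 time(s)
  24: appears 1 time(s)
  32: appears 1 time(s)
  36: appears 1 time(s)
  38: appears 3 time(s)
  42: appears 1 time(s)
  50: appears 1 time(s)
Step 2: The value 38 appears most frequently (3 times).
Step 3: Mode = 38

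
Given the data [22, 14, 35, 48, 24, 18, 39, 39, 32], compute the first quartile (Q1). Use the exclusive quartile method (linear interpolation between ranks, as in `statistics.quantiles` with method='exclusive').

20

Step 1: Sort the data: [14, 18, 22, 24, 32, 35, 39, 39, 48]
Step 2: n = 9
Step 3: Using the exclusive quartile method:
  Q1 = 20
  Q2 (median) = 32
  Q3 = 39
  IQR = Q3 - Q1 = 39 - 20 = 19
Step 4: Q1 = 20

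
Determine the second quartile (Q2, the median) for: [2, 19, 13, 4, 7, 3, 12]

7

Step 1: Sort the data: [2, 3, 4, 7, 12, 13, 19]
Step 2: n = 7
Step 3: Q2 is the median. Since n is odd, it is the middle value at position 4: 7
Step 4: Q2 = 7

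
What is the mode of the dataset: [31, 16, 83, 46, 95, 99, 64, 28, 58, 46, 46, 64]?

46

Step 1: Count the frequency of each value:
  16: appears 1 time(s)
  28: appears 1 time(s)
  31: appears 1 time(s)
  46: appears 3 time(s)
  58: appears 1 time(s)
  64: appears 2 time(s)
  83: appears 1 time(s)
  95: appears 1 time(s)
  99: appears 1 time(s)
Step 2: The value 46 appears most frequently (3 times).
Step 3: Mode = 46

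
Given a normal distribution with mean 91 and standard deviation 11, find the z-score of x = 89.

-0.1818

Step 1: Recall the z-score formula: z = (x - mu) / sigma
Step 2: Substitute values: z = (89 - 91) / 11
Step 3: z = -2 / 11 = -0.1818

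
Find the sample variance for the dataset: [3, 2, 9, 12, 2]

21.3

Step 1: Compute the mean: (3 + 2 + 9 + 12 + 2) / 5 = 5.6
Step 2: Compute squared deviations from the mean:
  (3 - 5.6)^2 = 6.76
  (2 - 5.6)^2 = 12.96
  (9 - 5.6)^2 = 11.56
  (12 - 5.6)^2 = 40.96
  (2 - 5.6)^2 = 12.96
Step 3: Sum of squared deviations = 85.2
Step 4: Sample variance = 85.2 / 4 = 21.3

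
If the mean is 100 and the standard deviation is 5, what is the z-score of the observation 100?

0

Step 1: Recall the z-score formula: z = (x - mu) / sigma
Step 2: Substitute values: z = (100 - 100) / 5
Step 3: z = 0 / 5 = 0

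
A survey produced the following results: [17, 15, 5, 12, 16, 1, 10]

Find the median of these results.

12

Step 1: Sort the data in ascending order: [1, 5, 10, 12, 15, 16, 17]
Step 2: The number of values is n = 7.
Step 3: Since n is odd, the median is the middle value at position 4: 12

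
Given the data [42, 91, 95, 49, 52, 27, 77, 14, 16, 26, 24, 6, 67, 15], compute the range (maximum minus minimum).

89

Step 1: Identify the maximum value: max = 95
Step 2: Identify the minimum value: min = 6
Step 3: Range = max - min = 95 - 6 = 89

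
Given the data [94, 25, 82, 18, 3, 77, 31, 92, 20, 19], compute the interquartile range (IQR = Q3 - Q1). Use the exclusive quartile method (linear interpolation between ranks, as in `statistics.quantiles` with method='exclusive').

65.75

Step 1: Sort the data: [3, 18, 19, 20, 25, 31, 77, 82, 92, 94]
Step 2: n = 10
Step 3: Using the exclusive quartile method:
  Q1 = 18.75
  Q2 (median) = 28
  Q3 = 84.5
  IQR = Q3 - Q1 = 84.5 - 18.75 = 65.75
Step 4: IQR = 65.75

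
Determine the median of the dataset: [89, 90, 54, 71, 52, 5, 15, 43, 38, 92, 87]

54

Step 1: Sort the data in ascending order: [5, 15, 38, 43, 52, 54, 71, 87, 89, 90, 92]
Step 2: The number of values is n = 11.
Step 3: Since n is odd, the median is the middle value at position 6: 54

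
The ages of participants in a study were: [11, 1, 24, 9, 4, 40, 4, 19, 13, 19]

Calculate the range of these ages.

39

Step 1: Identify the maximum value: max = 40
Step 2: Identify the minimum value: min = 1
Step 3: Range = max - min = 40 - 1 = 39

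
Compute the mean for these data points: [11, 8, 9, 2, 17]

9.4

Step 1: Sum all values: 11 + 8 + 9 + 2 + 17 = 47
Step 2: Count the number of values: n = 5
Step 3: Mean = sum / n = 47 / 5 = 9.4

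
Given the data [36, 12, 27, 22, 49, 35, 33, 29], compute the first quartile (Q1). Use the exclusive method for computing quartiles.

23.25

Step 1: Sort the data: [12, 22, 27, 29, 33, 35, 36, 49]
Step 2: n = 8
Step 3: Using the exclusive quartile method:
  Q1 = 23.25
  Q2 (median) = 31
  Q3 = 35.75
  IQR = Q3 - Q1 = 35.75 - 23.25 = 12.5
Step 4: Q1 = 23.25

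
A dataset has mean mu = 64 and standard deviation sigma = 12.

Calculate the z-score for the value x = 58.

-0.5

Step 1: Recall the z-score formula: z = (x - mu) / sigma
Step 2: Substitute values: z = (58 - 64) / 12
Step 3: z = -6 / 12 = -0.5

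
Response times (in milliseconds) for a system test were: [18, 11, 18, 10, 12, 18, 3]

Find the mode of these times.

18

Step 1: Count the frequency of each value:
  3: appears 1 time(s)
  10: appears 1 time(s)
  11: appears 1 time(s)
  12: appears 1 time(s)
  18: appears 3 time(s)
Step 2: The value 18 appears most frequently (3 times).
Step 3: Mode = 18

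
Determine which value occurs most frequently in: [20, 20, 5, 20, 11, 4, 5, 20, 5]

20

Step 1: Count the frequency of each value:
  4: appears 1 time(s)
  5: appears 3 time(s)
  11: appears 1 time(s)
  20: appears 4 time(s)
Step 2: The value 20 appears most frequently (4 times).
Step 3: Mode = 20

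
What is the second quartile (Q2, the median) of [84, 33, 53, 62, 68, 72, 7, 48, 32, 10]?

50.5

Step 1: Sort the data: [7, 10, 32, 33, 48, 53, 62, 68, 72, 84]
Step 2: n = 10
Step 3: Q2 is the median. Since n is even, it is the average of the values at positions 5 and 6:
  Q2 = (48 + 53) / 2 = 50.5
Step 4: Q2 = 50.5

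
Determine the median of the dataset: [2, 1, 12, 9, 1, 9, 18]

9

Step 1: Sort the data in ascending order: [1, 1, 2, 9, 9, 12, 18]
Step 2: The number of values is n = 7.
Step 3: Since n is odd, the median is the middle value at position 4: 9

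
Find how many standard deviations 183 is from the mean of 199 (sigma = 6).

-2.6667

Step 1: Recall the z-score formula: z = (x - mu) / sigma
Step 2: Substitute values: z = (183 - 199) / 6
Step 3: z = -16 / 6 = -2.6667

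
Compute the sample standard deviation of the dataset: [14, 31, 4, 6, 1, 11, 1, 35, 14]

12.4097

Step 1: Compute the mean: 13
Step 2: Sum of squared deviations from the mean: 1232
Step 3: Sample variance = 1232 / 8 = 154
Step 4: Standard deviation = sqrt(154) = 12.4097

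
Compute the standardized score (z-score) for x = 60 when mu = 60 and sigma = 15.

0

Step 1: Recall the z-score formula: z = (x - mu) / sigma
Step 2: Substitute values: z = (60 - 60) / 15
Step 3: z = 0 / 15 = 0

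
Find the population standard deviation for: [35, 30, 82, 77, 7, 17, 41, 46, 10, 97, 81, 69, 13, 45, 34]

28.1704

Step 1: Compute the mean: 45.6
Step 2: Sum of squared deviations from the mean: 11903.6
Step 3: Population variance = 11903.6 / 15 = 793.5733
Step 4: Standard deviation = sqrt(793.5733) = 28.1704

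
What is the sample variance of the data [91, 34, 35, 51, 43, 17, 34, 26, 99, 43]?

723.3444

Step 1: Compute the mean: (91 + 34 + 35 + 51 + 43 + 17 + 34 + 26 + 99 + 43) / 10 = 47.3
Step 2: Compute squared deviations from the mean:
  (91 - 47.3)^2 = 1909.69
  (34 - 47.3)^2 = 176.89
  (35 - 47.3)^2 = 151.29
  (51 - 47.3)^2 = 13.69
  (43 - 47.3)^2 = 18.49
  (17 - 47.3)^2 = 918.09
  (34 - 47.3)^2 = 176.89
  (26 - 47.3)^2 = 453.69
  (99 - 47.3)^2 = 2672.89
  (43 - 47.3)^2 = 18.49
Step 3: Sum of squared deviations = 6510.1
Step 4: Sample variance = 6510.1 / 9 = 723.3444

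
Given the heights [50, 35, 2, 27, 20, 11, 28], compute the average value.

24.7143

Step 1: Sum all values: 50 + 35 + 2 + 27 + 20 + 11 + 28 = 173
Step 2: Count the number of values: n = 7
Step 3: Mean = sum / n = 173 / 7 = 24.7143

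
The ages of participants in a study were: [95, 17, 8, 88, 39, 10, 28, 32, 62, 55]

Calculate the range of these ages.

87

Step 1: Identify the maximum value: max = 95
Step 2: Identify the minimum value: min = 8
Step 3: Range = max - min = 95 - 8 = 87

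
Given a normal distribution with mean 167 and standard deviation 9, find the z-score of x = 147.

-2.2222

Step 1: Recall the z-score formula: z = (x - mu) / sigma
Step 2: Substitute values: z = (147 - 167) / 9
Step 3: z = -20 / 9 = -2.2222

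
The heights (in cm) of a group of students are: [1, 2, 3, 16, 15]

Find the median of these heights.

3

Step 1: Sort the data in ascending order: [1, 2, 3, 15, 16]
Step 2: The number of values is n = 5.
Step 3: Since n is odd, the median is the middle value at position 3: 3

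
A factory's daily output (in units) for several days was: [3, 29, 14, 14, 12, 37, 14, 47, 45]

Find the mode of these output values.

14

Step 1: Count the frequency of each value:
  3: appears 1 time(s)
  12: appears 1 time(s)
  14: appears 3 time(s)
  29: appears 1 time(s)
  37: appears 1 time(s)
  45: appears 1 time(s)
  47: appears 1 time(s)
Step 2: The value 14 appears most frequently (3 times).
Step 3: Mode = 14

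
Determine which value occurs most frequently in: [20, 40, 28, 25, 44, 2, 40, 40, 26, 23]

40

Step 1: Count the frequency of each value:
  2: appears 1 time(s)
  20: appears 1 time(s)
  23: appears 1 time(s)
  25: appears 1 time(s)
  26: appears 1 time(s)
  28: appears 1 time(s)
  40: appears 3 time(s)
  44: appears 1 time(s)
Step 2: The value 40 appears most frequently (3 times).
Step 3: Mode = 40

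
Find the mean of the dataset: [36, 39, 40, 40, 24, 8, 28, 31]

30.75

Step 1: Sum all values: 36 + 39 + 40 + 40 + 24 + 8 + 28 + 31 = 246
Step 2: Count the number of values: n = 8
Step 3: Mean = sum / n = 246 / 8 = 30.75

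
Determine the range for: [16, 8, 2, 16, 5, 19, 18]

17

Step 1: Identify the maximum value: max = 19
Step 2: Identify the minimum value: min = 2
Step 3: Range = max - min = 19 - 2 = 17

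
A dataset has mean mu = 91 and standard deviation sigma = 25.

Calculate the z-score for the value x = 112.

0.84

Step 1: Recall the z-score formula: z = (x - mu) / sigma
Step 2: Substitute values: z = (112 - 91) / 25
Step 3: z = 21 / 25 = 0.84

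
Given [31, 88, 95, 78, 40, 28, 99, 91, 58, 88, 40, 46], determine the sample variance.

740.3333

Step 1: Compute the mean: (31 + 88 + 95 + 78 + 40 + 28 + 99 + 91 + 58 + 88 + 40 + 46) / 12 = 65.1667
Step 2: Compute squared deviations from the mean:
  (31 - 65.1667)^2 = 1167.3611
  (88 - 65.1667)^2 = 521.3611
  (95 - 65.1667)^2 = 890.0278
  (78 - 65.1667)^2 = 164.6944
  (40 - 65.1667)^2 = 633.3611
  (28 - 65.1667)^2 = 1381.3611
  (99 - 65.1667)^2 = 1144.6944
  (91 - 65.1667)^2 = 667.3611
  (58 - 65.1667)^2 = 51.3611
  (88 - 65.1667)^2 = 521.3611
  (40 - 65.1667)^2 = 633.3611
  (46 - 65.1667)^2 = 367.3611
Step 3: Sum of squared deviations = 8143.6667
Step 4: Sample variance = 8143.6667 / 11 = 740.3333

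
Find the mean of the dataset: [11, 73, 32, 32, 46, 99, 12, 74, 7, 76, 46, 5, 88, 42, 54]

46.4667

Step 1: Sum all values: 11 + 73 + 32 + 32 + 46 + 99 + 12 + 74 + 7 + 76 + 46 + 5 + 88 + 42 + 54 = 697
Step 2: Count the number of values: n = 15
Step 3: Mean = sum / n = 697 / 15 = 46.4667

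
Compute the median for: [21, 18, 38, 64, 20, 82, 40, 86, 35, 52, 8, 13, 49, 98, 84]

40

Step 1: Sort the data in ascending order: [8, 13, 18, 20, 21, 35, 38, 40, 49, 52, 64, 82, 84, 86, 98]
Step 2: The number of values is n = 15.
Step 3: Since n is odd, the median is the middle value at position 8: 40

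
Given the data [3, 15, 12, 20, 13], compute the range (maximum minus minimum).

17

Step 1: Identify the maximum value: max = 20
Step 2: Identify the minimum value: min = 3
Step 3: Range = max - min = 20 - 3 = 17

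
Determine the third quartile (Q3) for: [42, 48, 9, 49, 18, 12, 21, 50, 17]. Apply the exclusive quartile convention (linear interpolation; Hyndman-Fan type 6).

48.5

Step 1: Sort the data: [9, 12, 17, 18, 21, 42, 48, 49, 50]
Step 2: n = 9
Step 3: Using the exclusive quartile method:
  Q1 = 14.5
  Q2 (median) = 21
  Q3 = 48.5
  IQR = Q3 - Q1 = 48.5 - 14.5 = 34
Step 4: Q3 = 48.5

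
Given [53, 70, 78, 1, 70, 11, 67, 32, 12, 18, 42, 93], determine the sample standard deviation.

30.5628

Step 1: Compute the mean: 45.5833
Step 2: Sum of squared deviations from the mean: 10274.9167
Step 3: Sample variance = 10274.9167 / 11 = 934.0833
Step 4: Standard deviation = sqrt(934.0833) = 30.5628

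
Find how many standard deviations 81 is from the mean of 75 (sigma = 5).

1.2

Step 1: Recall the z-score formula: z = (x - mu) / sigma
Step 2: Substitute values: z = (81 - 75) / 5
Step 3: z = 6 / 5 = 1.2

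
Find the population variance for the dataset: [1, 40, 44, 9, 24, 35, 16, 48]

261.6094

Step 1: Compute the mean: (1 + 40 + 44 + 9 + 24 + 35 + 16 + 48) / 8 = 27.125
Step 2: Compute squared deviations from the mean:
  (1 - 27.125)^2 = 682.5156
  (40 - 27.125)^2 = 165.7656
  (44 - 27.125)^2 = 284.7656
  (9 - 27.125)^2 = 328.5156
  (24 - 27.125)^2 = 9.7656
  (35 - 27.125)^2 = 62.0156
  (16 - 27.125)^2 = 123.7656
  (48 - 27.125)^2 = 435.7656
Step 3: Sum of squared deviations = 2092.875
Step 4: Population variance = 2092.875 / 8 = 261.6094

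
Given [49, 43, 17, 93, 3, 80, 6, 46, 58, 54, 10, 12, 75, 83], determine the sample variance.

963.6099

Step 1: Compute the mean: (49 + 43 + 17 + 93 + 3 + 80 + 6 + 46 + 58 + 54 + 10 + 12 + 75 + 83) / 14 = 44.9286
Step 2: Compute squared deviations from the mean:
  (49 - 44.9286)^2 = 16.5765
  (43 - 44.9286)^2 = 3.7194
  (17 - 44.9286)^2 = 780.0051
  (93 - 44.9286)^2 = 2310.8622
  (3 - 44.9286)^2 = 1758.0051
  (80 - 44.9286)^2 = 1230.0051
  (6 - 44.9286)^2 = 1515.4337
  (46 - 44.9286)^2 = 1.148
  (58 - 44.9286)^2 = 170.8622
  (54 - 44.9286)^2 = 82.2908
  (10 - 44.9286)^2 = 1220.0051
  (12 - 44.9286)^2 = 1084.2908
  (75 - 44.9286)^2 = 904.2908
  (83 - 44.9286)^2 = 1449.4337
Step 3: Sum of squared deviations = 12526.9286
Step 4: Sample variance = 12526.9286 / 13 = 963.6099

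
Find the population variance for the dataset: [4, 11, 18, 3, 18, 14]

36.5556

Step 1: Compute the mean: (4 + 11 + 18 + 3 + 18 + 14) / 6 = 11.3333
Step 2: Compute squared deviations from the mean:
  (4 - 11.3333)^2 = 53.7778
  (11 - 11.3333)^2 = 0.1111
  (18 - 11.3333)^2 = 44.4444
  (3 - 11.3333)^2 = 69.4444
  (18 - 11.3333)^2 = 44.4444
  (14 - 11.3333)^2 = 7.1111
Step 3: Sum of squared deviations = 219.3333
Step 4: Population variance = 219.3333 / 6 = 36.5556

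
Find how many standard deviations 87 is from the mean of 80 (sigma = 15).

0.4667

Step 1: Recall the z-score formula: z = (x - mu) / sigma
Step 2: Substitute values: z = (87 - 80) / 15
Step 3: z = 7 / 15 = 0.4667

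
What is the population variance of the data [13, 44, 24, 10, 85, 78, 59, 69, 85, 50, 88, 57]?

710.8056

Step 1: Compute the mean: (13 + 44 + 24 + 10 + 85 + 78 + 59 + 69 + 85 + 50 + 88 + 57) / 12 = 55.1667
Step 2: Compute squared deviations from the mean:
  (13 - 55.1667)^2 = 1778.0278
  (44 - 55.1667)^2 = 124.6944
  (24 - 55.1667)^2 = 971.3611
  (10 - 55.1667)^2 = 2040.0278
  (85 - 55.1667)^2 = 890.0278
  (78 - 55.1667)^2 = 521.3611
  (59 - 55.1667)^2 = 14.6944
  (69 - 55.1667)^2 = 191.3611
  (85 - 55.1667)^2 = 890.0278
  (50 - 55.1667)^2 = 26.6944
  (88 - 55.1667)^2 = 1078.0278
  (57 - 55.1667)^2 = 3.3611
Step 3: Sum of squared deviations = 8529.6667
Step 4: Population variance = 8529.6667 / 12 = 710.8056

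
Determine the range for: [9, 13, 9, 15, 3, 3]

12

Step 1: Identify the maximum value: max = 15
Step 2: Identify the minimum value: min = 3
Step 3: Range = max - min = 15 - 3 = 12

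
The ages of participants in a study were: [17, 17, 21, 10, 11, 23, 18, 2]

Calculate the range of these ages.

21

Step 1: Identify the maximum value: max = 23
Step 2: Identify the minimum value: min = 2
Step 3: Range = max - min = 23 - 2 = 21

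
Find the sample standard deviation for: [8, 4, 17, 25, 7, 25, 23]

9.1261

Step 1: Compute the mean: 15.5714
Step 2: Sum of squared deviations from the mean: 499.7143
Step 3: Sample variance = 499.7143 / 6 = 83.2857
Step 4: Standard deviation = sqrt(83.2857) = 9.1261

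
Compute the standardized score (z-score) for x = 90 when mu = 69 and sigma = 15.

1.4

Step 1: Recall the z-score formula: z = (x - mu) / sigma
Step 2: Substitute values: z = (90 - 69) / 15
Step 3: z = 21 / 15 = 1.4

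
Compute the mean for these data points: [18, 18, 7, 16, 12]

14.2

Step 1: Sum all values: 18 + 18 + 7 + 16 + 12 = 71
Step 2: Count the number of values: n = 5
Step 3: Mean = sum / n = 71 / 5 = 14.2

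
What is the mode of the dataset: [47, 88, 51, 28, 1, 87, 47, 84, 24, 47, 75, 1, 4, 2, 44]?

47

Step 1: Count the frequency of each value:
  1: appears 2 time(s)
  2: appears 1 time(s)
  4: appears 1 time(s)
  24: appears 1 time(s)
  28: appears 1 time(s)
  44: appears 1 time(s)
  47: appears 3 time(s)
  51: appears 1 time(s)
  75: appears 1 time(s)
  84: appears 1 time(s)
  87: appears 1 time(s)
  88: appears 1 time(s)
Step 2: The value 47 appears most frequently (3 times).
Step 3: Mode = 47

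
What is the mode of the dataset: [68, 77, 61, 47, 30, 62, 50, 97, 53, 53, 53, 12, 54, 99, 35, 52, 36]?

53

Step 1: Count the frequency of each value:
  12: appears 1 time(s)
  30: appears 1 time(s)
  35: appears 1 time(s)
  36: appears 1 time(s)
  47: appears 1 time(s)
  50: appears 1 time(s)
  52: appears 1 time(s)
  53: appears 3 time(s)
  54: appears 1 time(s)
  61: appears 1 time(s)
  62: appears 1 time(s)
  68: appears 1 time(s)
  77: appears 1 time(s)
  97: appears 1 time(s)
  99: appears 1 time(s)
Step 2: The value 53 appears most frequently (3 times).
Step 3: Mode = 53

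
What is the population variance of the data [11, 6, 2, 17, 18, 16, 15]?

31.8367

Step 1: Compute the mean: (11 + 6 + 2 + 17 + 18 + 16 + 15) / 7 = 12.1429
Step 2: Compute squared deviations from the mean:
  (11 - 12.1429)^2 = 1.3061
  (6 - 12.1429)^2 = 37.7347
  (2 - 12.1429)^2 = 102.8776
  (17 - 12.1429)^2 = 23.5918
  (18 - 12.1429)^2 = 34.3061
  (16 - 12.1429)^2 = 14.8776
  (15 - 12.1429)^2 = 8.1633
Step 3: Sum of squared deviations = 222.8571
Step 4: Population variance = 222.8571 / 7 = 31.8367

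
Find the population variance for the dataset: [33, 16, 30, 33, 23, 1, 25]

112.2857

Step 1: Compute the mean: (33 + 16 + 30 + 33 + 23 + 1 + 25) / 7 = 23
Step 2: Compute squared deviations from the mean:
  (33 - 23)^2 = 100
  (16 - 23)^2 = 49
  (30 - 23)^2 = 49
  (33 - 23)^2 = 100
  (23 - 23)^2 = 0
  (1 - 23)^2 = 484
  (25 - 23)^2 = 4
Step 3: Sum of squared deviations = 786
Step 4: Population variance = 786 / 7 = 112.2857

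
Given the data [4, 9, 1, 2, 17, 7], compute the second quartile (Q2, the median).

5.5

Step 1: Sort the data: [1, 2, 4, 7, 9, 17]
Step 2: n = 6
Step 3: Q2 is the median. Since n is even, it is the average of the values at positions 3 and 4:
  Q2 = (4 + 7) / 2 = 5.5
Step 4: Q2 = 5.5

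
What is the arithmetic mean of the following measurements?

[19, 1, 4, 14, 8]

9.2

Step 1: Sum all values: 19 + 1 + 4 + 14 + 8 = 46
Step 2: Count the number of values: n = 5
Step 3: Mean = sum / n = 46 / 5 = 9.2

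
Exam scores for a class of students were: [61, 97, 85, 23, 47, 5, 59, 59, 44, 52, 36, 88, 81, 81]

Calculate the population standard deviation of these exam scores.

25.4775

Step 1: Compute the mean: 58.4286
Step 2: Sum of squared deviations from the mean: 9087.4286
Step 3: Population variance = 9087.4286 / 14 = 649.102
Step 4: Standard deviation = sqrt(649.102) = 25.4775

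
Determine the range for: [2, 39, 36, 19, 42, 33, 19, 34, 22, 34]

40

Step 1: Identify the maximum value: max = 42
Step 2: Identify the minimum value: min = 2
Step 3: Range = max - min = 42 - 2 = 40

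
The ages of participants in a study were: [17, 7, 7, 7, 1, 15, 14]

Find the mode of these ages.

7

Step 1: Count the frequency of each value:
  1: appears 1 time(s)
  7: appears 3 time(s)
  14: appears 1 time(s)
  15: appears 1 time(s)
  17: appears 1 time(s)
Step 2: The value 7 appears most frequently (3 times).
Step 3: Mode = 7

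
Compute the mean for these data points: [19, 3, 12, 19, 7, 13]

12.1667

Step 1: Sum all values: 19 + 3 + 12 + 19 + 7 + 13 = 73
Step 2: Count the number of values: n = 6
Step 3: Mean = sum / n = 73 / 6 = 12.1667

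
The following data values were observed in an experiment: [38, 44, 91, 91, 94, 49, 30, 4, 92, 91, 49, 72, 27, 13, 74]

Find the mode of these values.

91

Step 1: Count the frequency of each value:
  4: appears 1 time(s)
  13: appears 1 time(s)
  27: appears 1 time(s)
  30: appears 1 time(s)
  38: appears 1 time(s)
  44: appears 1 time(s)
  49: appears 2 time(s)
  72: appears 1 time(s)
  74: appears 1 time(s)
  91: appears 3 time(s)
  92: appears 1 time(s)
  94: appears 1 time(s)
Step 2: The value 91 appears most frequently (3 times).
Step 3: Mode = 91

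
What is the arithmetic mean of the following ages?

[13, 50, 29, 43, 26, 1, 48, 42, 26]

30.8889

Step 1: Sum all values: 13 + 50 + 29 + 43 + 26 + 1 + 48 + 42 + 26 = 278
Step 2: Count the number of values: n = 9
Step 3: Mean = sum / n = 278 / 9 = 30.8889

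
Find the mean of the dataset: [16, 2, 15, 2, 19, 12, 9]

10.7143

Step 1: Sum all values: 16 + 2 + 15 + 2 + 19 + 12 + 9 = 75
Step 2: Count the number of values: n = 7
Step 3: Mean = sum / n = 75 / 7 = 10.7143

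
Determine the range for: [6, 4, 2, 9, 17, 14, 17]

15

Step 1: Identify the maximum value: max = 17
Step 2: Identify the minimum value: min = 2
Step 3: Range = max - min = 17 - 2 = 15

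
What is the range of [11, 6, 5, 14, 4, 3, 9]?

11

Step 1: Identify the maximum value: max = 14
Step 2: Identify the minimum value: min = 3
Step 3: Range = max - min = 14 - 3 = 11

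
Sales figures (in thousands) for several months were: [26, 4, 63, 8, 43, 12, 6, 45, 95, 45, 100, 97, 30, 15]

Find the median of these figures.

36.5

Step 1: Sort the data in ascending order: [4, 6, 8, 12, 15, 26, 30, 43, 45, 45, 63, 95, 97, 100]
Step 2: The number of values is n = 14.
Step 3: Since n is even, the median is the average of positions 7 and 8:
  Median = (30 + 43) / 2 = 36.5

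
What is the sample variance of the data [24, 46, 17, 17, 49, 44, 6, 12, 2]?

319.8611

Step 1: Compute the mean: (24 + 46 + 17 + 17 + 49 + 44 + 6 + 12 + 2) / 9 = 24.1111
Step 2: Compute squared deviations from the mean:
  (24 - 24.1111)^2 = 0.0123
  (46 - 24.1111)^2 = 479.1235
  (17 - 24.1111)^2 = 50.5679
  (17 - 24.1111)^2 = 50.5679
  (49 - 24.1111)^2 = 619.4568
  (44 - 24.1111)^2 = 395.5679
  (6 - 24.1111)^2 = 328.0123
  (12 - 24.1111)^2 = 146.679
  (2 - 24.1111)^2 = 488.9012
Step 3: Sum of squared deviations = 2558.8889
Step 4: Sample variance = 2558.8889 / 8 = 319.8611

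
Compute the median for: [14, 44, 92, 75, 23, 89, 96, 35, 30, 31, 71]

44

Step 1: Sort the data in ascending order: [14, 23, 30, 31, 35, 44, 71, 75, 89, 92, 96]
Step 2: The number of values is n = 11.
Step 3: Since n is odd, the median is the middle value at position 6: 44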